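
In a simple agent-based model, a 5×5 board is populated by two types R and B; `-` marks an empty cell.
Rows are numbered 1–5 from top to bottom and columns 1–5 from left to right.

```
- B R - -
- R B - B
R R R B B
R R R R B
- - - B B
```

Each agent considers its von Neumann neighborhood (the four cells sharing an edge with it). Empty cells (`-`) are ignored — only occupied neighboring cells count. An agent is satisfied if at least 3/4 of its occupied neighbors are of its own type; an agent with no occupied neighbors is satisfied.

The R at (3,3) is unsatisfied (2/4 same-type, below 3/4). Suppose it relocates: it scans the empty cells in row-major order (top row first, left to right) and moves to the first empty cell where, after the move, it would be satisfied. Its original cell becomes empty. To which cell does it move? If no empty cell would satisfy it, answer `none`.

(1,4)

Vacating (3,3). Empty cells in order:
  (1,1): 0/1 same-type → still unsatisfied.
  (1,4): 1/1 same-type → satisfied — stop here.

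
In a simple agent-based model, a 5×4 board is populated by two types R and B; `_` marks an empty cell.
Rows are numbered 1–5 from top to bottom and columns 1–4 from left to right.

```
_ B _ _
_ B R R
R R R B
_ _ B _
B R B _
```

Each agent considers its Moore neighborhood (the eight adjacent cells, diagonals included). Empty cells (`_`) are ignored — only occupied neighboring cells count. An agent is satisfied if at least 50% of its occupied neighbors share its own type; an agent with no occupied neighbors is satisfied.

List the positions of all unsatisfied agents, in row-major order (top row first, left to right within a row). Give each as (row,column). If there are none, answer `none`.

(1,2)B 1/2 ok
(2,2)B 1/5 unhappy
(2,3)R 3/6 ok
(2,4)R 2/3 ok
(3,1)R 1/2 ok
(3,2)R 3/5 ok
(3,3)R 3/6 ok
(3,4)B 1/4 unhappy
(4,3)B 2/5 unhappy
(5,1)B 0/1 unhappy
(5,2)R 0/3 unhappy
(5,3)B 1/2 ok

(2,2), (3,4), (4,3), (5,1), (5,2)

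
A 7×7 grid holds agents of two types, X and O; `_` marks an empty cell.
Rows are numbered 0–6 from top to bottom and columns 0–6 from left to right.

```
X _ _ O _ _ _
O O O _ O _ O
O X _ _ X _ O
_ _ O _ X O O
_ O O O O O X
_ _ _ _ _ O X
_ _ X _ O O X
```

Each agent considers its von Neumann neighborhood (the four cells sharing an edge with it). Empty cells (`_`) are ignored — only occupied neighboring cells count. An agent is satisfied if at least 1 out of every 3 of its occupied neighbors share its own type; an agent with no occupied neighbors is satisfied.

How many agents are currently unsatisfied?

Row 0: (0,0)X 0/1 unhappy · (0,3)O 0/0 ok
Row 1: (1,0)O 2/3 ok · (1,1)O 2/3 ok · (1,2)O 1/1 ok · (1,4)O 0/1 unhappy · (1,6)O 1/1 ok
Row 2: (2,0)O 1/2 ok · (2,1)X 0/2 unhappy · (2,4)X 1/2 ok · (2,6)O 2/2 ok
Row 3: (3,2)O 1/1 ok · (3,4)X 1/3 ok · (3,5)O 2/3 ok · (3,6)O 2/3 ok
Row 4: (4,1)O 1/1 ok · (4,2)O 3/3 ok · (4,3)O 2/2 ok · (4,4)O 2/3 ok · (4,5)O 3/4 ok · (4,6)X 1/3 ok
Row 5: (5,5)O 2/3 ok · (5,6)X 2/3 ok
Row 6: (6,2)X 0/0 ok · (6,4)O 1/1 ok · (6,5)O 2/3 ok · (6,6)X 1/2 ok
Unsatisfied: (0,0), (1,4), (2,1) — 3 in total.

3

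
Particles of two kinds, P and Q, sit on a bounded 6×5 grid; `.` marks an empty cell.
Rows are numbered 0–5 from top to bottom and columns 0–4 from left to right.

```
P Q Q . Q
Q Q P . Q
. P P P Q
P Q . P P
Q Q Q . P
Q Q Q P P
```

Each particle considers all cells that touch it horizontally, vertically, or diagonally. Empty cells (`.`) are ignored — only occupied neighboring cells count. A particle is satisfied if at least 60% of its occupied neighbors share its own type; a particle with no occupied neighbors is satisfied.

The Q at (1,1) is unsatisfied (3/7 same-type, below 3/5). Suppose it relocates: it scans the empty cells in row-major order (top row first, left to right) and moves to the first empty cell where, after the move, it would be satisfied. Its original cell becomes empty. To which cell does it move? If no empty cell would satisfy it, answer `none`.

(0,3)

Vacating (1,1). Empty cells in order:
  (0,3): 3/4 same-type → satisfied — stop here.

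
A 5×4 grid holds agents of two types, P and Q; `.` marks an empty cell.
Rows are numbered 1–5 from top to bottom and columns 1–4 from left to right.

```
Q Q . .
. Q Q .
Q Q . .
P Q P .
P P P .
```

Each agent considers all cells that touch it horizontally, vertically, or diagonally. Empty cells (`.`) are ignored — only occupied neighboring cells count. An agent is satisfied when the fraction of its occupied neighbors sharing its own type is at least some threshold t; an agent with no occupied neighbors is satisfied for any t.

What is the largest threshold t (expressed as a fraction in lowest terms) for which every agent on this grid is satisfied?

Row 1: (1,1)Q 2/2 · (1,2)Q 3/3
Row 2: (2,2)Q 5/5 · (2,3)Q 3/3
Row 3: (3,1)Q 3/4 · (3,2)Q 4/6
Row 4: (4,1)P 2/5 · (4,2)Q 2/7 · (4,3)P 2/4
Row 5: (5,1)P 2/3 · (5,2)P 4/5 · (5,3)P 2/3
The smallest same-type fraction is 2/7 at (4,2), which reduces to 2/7. Any threshold above that leaves this agent unsatisfied.

2/7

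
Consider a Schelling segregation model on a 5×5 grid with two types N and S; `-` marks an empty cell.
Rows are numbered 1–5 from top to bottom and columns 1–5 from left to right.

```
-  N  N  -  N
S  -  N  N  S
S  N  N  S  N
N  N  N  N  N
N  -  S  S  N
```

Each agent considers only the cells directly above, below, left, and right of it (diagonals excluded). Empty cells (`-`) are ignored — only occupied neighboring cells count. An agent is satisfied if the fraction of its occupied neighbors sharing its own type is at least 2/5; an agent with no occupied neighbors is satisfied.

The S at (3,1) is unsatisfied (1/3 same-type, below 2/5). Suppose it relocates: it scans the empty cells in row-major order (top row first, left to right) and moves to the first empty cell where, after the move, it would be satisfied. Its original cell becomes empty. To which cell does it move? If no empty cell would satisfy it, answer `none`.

Vacating (3,1). Empty cells in order:
  (1,1): 1/2 same-type → satisfied — stop here.

(1,1)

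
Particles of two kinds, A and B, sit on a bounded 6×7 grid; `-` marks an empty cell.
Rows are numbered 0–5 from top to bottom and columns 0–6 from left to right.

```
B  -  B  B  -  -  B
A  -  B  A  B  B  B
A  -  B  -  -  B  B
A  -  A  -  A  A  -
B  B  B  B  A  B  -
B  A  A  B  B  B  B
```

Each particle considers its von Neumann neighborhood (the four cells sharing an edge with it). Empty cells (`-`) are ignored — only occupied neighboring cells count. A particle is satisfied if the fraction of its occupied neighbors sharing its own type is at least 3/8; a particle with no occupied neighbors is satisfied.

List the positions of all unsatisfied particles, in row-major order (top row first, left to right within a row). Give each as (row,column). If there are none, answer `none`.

(0,0), (1,3), (3,2), (3,5), (4,4), (4,5), (5,1), (5,2)

(0,0)B 0/1 not
(0,2)B 2/2 satisfied
(0,3)B 1/2 satisfied
(0,6)B 1/1 satisfied
(1,0)A 1/2 satisfied
(1,2)B 2/3 satisfied
(1,3)A 0/3 not
(1,4)B 1/2 satisfied
(1,5)B 3/3 satisfied
(1,6)B 3/3 satisfied
(2,0)A 2/2 satisfied
(2,2)B 1/2 satisfied
(2,5)B 2/3 satisfied
(2,6)B 2/2 satisfied
(3,0)A 1/2 satisfied
(3,2)A 0/2 not
(3,4)A 2/2 satisfied
(3,5)A 1/3 not
(4,0)B 2/3 satisfied
(4,1)B 2/3 satisfied
(4,2)B 2/4 satisfied
(4,3)B 2/3 satisfied
(4,4)A 1/4 not
(4,5)B 1/3 not
(5,0)B 1/2 satisfied
(5,1)A 1/3 not
(5,2)A 1/3 not
(5,3)B 2/3 satisfied
(5,4)B 2/3 satisfied
(5,5)B 3/3 satisfied
(5,6)B 1/1 satisfied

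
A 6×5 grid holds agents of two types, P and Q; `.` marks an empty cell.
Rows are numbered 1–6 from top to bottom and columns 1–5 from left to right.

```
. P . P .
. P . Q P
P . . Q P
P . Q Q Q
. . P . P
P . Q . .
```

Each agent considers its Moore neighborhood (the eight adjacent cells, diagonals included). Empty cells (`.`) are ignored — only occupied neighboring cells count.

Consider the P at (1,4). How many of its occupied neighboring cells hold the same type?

Occupied neighbors of (1,4): (2,4)=Q, (2,5)=P.
Same type (P): 1 of 2.

1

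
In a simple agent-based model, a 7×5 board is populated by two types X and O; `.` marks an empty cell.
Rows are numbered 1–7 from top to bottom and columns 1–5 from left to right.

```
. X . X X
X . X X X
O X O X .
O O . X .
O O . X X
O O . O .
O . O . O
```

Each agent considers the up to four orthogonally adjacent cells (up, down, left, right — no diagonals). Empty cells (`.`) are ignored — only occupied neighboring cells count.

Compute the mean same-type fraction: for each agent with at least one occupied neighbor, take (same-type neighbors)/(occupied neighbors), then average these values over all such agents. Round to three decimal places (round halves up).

Row 1: (1,2)X — no occupied neighbors · (1,4)X 2/2 · (1,5)X 2/2
Row 2: (2,1)X 0/1 · (2,3)X 1/2 · (2,4)X 4/4 · (2,5)X 2/2
Row 3: (3,1)O 1/3 · (3,2)X 0/3 · (3,3)O 0/3 · (3,4)X 2/3
Row 4: (4,1)O 3/3 · (4,2)O 2/3 · (4,4)X 2/2
Row 5: (5,1)O 3/3 · (5,2)O 3/3 · (5,4)X 2/3 · (5,5)X 1/1
Row 6: (6,1)O 3/3 · (6,2)O 2/2 · (6,4)O 0/1
Row 7: (7,1)O 1/1 · (7,3)O — no occupied neighbors · (7,5)O — no occupied neighbors
Sum over 21 agents: 2/2 + 2/2 + 0/1 + 1/2 + 4/4 + 2/2 + 1/3 + 0/3 + 0/3 + 2/3 + 3/3 + 2/3 + 2/2 + 3/3 + 3/3 + 2/3 + 1/1 + 3/3 + 2/2 + 0/1 + 1/1 = 89/6; mean = 89/6 ÷ 21 = 89/126 = 0.706349… → 0.706.

0.706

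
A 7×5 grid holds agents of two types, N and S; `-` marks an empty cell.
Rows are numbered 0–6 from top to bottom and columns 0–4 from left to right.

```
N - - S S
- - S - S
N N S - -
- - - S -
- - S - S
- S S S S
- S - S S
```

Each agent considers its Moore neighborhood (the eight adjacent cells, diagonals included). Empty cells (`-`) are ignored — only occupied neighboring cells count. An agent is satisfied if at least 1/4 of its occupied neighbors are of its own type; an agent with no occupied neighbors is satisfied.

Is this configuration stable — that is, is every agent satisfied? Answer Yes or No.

Row 0: (0,0)N 0/0 ✓ · (0,3)S 3/3 ✓ · (0,4)S 2/2 ✓
Row 1: (1,2)S 2/3 ✓ · (1,4)S 2/2 ✓
Row 2: (2,0)N 1/1 ✓ · (2,1)N 1/3 ✓ · (2,2)S 2/3 ✓
Row 3: (3,3)S 3/3 ✓
Row 4: (4,2)S 4/4 ✓ · (4,4)S 3/3 ✓
Row 5: (5,1)S 3/3 ✓ · (5,2)S 5/5 ✓ · (5,3)S 6/6 ✓ · (5,4)S 4/4 ✓
Row 6: (6,1)S 2/2 ✓ · (6,3)S 4/4 ✓ · (6,4)S 3/3 ✓
All meet the threshold, so the configuration is stable.

Yes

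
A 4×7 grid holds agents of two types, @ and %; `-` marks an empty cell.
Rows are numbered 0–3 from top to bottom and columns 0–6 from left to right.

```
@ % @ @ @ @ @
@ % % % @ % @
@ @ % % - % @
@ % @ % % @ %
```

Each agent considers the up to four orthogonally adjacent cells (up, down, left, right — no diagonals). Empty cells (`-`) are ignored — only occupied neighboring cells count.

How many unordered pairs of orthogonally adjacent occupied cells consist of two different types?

Scan each occupied cell's neighbors to the right and below so each pair is counted once.
From row 0: 5 unlike of 13 pairs (running 5/13).
From row 1: 5 unlike of 12 pairs (running 10/25).
From row 2: 6 unlike of 10 pairs (running 16/35).
From row 3: 5 unlike of 6 pairs (running 21/41).
Total adjacent occupied pairs: 41; unlike-type pairs: 21.

21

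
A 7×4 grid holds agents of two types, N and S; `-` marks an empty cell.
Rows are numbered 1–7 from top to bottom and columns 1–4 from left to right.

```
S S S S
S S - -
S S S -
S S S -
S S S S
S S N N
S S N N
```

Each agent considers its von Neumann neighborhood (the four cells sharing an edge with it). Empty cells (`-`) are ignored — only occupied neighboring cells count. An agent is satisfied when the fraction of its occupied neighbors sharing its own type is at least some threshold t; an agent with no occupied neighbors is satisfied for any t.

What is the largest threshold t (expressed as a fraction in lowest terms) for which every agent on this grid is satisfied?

1/2

(1,1)S 2/2
(1,2)S 3/3
(1,3)S 2/2
(1,4)S 1/1
(2,1)S 3/3
(2,2)S 3/3
(3,1)S 3/3
(3,2)S 4/4
(3,3)S 2/2
(4,1)S 3/3
(4,2)S 4/4
(4,3)S 3/3
(5,1)S 3/3
(5,2)S 4/4
(5,3)S 3/4
(5,4)S 1/2
(6,1)S 3/3
(6,2)S 3/4
(6,3)N 2/4
(6,4)N 2/3
(7,1)S 2/2
(7,2)S 2/3
(7,3)N 2/3
(7,4)N 2/2
The smallest same-type fraction is 1/2 at (5,4), which reduces to 1/2. Any threshold above that leaves this agent unsatisfied.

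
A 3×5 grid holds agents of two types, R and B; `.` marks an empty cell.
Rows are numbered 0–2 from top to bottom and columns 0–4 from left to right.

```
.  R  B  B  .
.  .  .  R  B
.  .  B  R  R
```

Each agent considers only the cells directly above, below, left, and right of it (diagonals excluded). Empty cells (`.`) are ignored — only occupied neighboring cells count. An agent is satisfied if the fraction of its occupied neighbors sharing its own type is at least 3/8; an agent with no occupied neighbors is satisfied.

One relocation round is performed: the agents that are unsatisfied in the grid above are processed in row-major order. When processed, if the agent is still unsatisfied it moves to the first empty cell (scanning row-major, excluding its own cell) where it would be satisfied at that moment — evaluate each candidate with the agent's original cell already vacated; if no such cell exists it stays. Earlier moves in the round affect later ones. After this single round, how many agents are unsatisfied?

Initially unsatisfied (in order): (0,1), (1,3), (1,4), (2,2).
  (0,1) → (0,0).
  (1,3) → (0,1).
  (1,4) → (0,4).
  (2,2) → (1,2).
Resulting grid:
R R B B B
. . B . .
. . . R R
All satisfied now.

0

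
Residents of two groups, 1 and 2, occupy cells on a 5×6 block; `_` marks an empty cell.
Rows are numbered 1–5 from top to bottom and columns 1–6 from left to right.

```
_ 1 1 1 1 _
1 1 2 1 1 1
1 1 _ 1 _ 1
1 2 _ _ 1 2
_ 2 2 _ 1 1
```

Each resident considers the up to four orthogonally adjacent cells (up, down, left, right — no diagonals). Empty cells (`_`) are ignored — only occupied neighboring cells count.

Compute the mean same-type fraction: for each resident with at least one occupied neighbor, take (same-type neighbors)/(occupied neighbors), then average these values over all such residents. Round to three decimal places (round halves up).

(1,2)1 2/2
(1,3)1 2/3
(1,4)1 3/3
(1,5)1 2/2
(2,1)1 2/2
(2,2)1 3/4
(2,3)2 0/3
(2,4)1 3/4
(2,5)1 3/3
(2,6)1 2/2
(3,1)1 3/3
(3,2)1 2/3
(3,4)1 1/1
(3,6)1 1/2
(4,1)1 1/2
(4,2)2 1/3
(4,5)1 1/2
(4,6)2 0/3
(5,2)2 2/2
(5,3)2 1/1
(5,5)1 2/2
(5,6)1 1/2
Sum over 22 residents: 2/2 + 2/3 + 3/3 + 2/2 + 2/2 + 3/4 + 0/3 + 3/4 + 3/3 + 2/2 + 3/3 + 2/3 + 1/1 + 1/2 + 1/2 + 1/3 + 1/2 + 0/3 + 2/2 + 1/1 + 2/2 + 1/2 = 97/6; mean = 97/6 ÷ 22 = 97/132 = 0.734848… → 0.735.

0.735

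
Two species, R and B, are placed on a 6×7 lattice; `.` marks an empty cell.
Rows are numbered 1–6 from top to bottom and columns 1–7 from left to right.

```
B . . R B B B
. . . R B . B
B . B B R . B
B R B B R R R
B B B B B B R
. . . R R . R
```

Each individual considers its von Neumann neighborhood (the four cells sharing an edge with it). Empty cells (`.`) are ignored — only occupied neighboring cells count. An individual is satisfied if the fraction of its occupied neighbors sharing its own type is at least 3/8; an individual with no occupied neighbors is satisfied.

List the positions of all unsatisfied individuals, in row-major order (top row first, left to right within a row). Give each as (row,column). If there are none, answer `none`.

(2,4), (2,5), (3,5), (4,2), (5,6)

Row 1: (1,1)B 0/0 satisfied · (1,4)R 1/2 satisfied · (1,5)B 2/3 satisfied · (1,6)B 2/2 satisfied · (1,7)B 2/2 satisfied
Row 2: (2,4)R 1/3 not · (2,5)B 1/3 not · (2,7)B 2/2 satisfied
Row 3: (3,1)B 1/1 satisfied · (3,3)B 2/2 satisfied · (3,4)B 2/4 satisfied · (3,5)R 1/3 not · (3,7)B 1/2 satisfied
Row 4: (4,1)B 2/3 satisfied · (4,2)R 0/3 not · (4,3)B 3/4 satisfied · (4,4)B 3/4 satisfied · (4,5)R 2/4 satisfied · (4,6)R 2/3 satisfied · (4,7)R 2/3 satisfied
Row 5: (5,1)B 2/2 satisfied · (5,2)B 2/3 satisfied · (5,3)B 3/3 satisfied · (5,4)B 3/4 satisfied · (5,5)B 2/4 satisfied · (5,6)B 1/3 not · (5,7)R 2/3 satisfied
Row 6: (6,4)R 1/2 satisfied · (6,5)R 1/2 satisfied · (6,7)R 1/1 satisfied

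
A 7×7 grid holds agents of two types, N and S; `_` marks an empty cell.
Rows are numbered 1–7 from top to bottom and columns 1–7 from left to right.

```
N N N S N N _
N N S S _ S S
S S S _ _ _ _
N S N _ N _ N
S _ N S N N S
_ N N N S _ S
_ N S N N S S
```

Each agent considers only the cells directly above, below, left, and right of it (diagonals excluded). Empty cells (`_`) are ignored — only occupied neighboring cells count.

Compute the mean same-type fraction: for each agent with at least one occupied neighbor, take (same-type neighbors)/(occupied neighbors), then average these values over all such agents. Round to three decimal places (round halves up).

0.527

Row 1: (1,1)N 2/2 · (1,2)N 3/3 · (1,3)N 1/3 · (1,4)S 1/3 · (1,5)N 1/2 · (1,6)N 1/2
Row 2: (2,1)N 2/3 · (2,2)N 2/4 · (2,3)S 2/4 · (2,4)S 2/2 · (2,6)S 1/2 · (2,7)S 1/1
Row 3: (3,1)S 1/3 · (3,2)S 3/4 · (3,3)S 2/3
Row 4: (4,1)N 0/3 · (4,2)S 1/3 · (4,3)N 1/3 · (4,5)N 1/1 · (4,7)N 0/1
Row 5: (5,1)S 0/1 · (5,3)N 2/3 · (5,4)S 0/3 · (5,5)N 2/4 · (5,6)N 1/2 · (5,7)S 1/3
Row 6: (6,2)N 2/2 · (6,3)N 3/4 · (6,4)N 2/4 · (6,5)S 0/3 · (6,7)S 2/2
Row 7: (7,2)N 1/2 · (7,3)S 0/3 · (7,4)N 2/3 · (7,5)N 1/3 · (7,6)S 1/2 · (7,7)S 2/2
Sum over 37 agents: 2/2 + 3/3 + 1/3 + 1/3 + 1/2 + 1/2 + 2/3 + 2/4 + 2/4 + 2/2 + 1/2 + 1/1 + 1/3 + 3/4 + 2/3 + 0/3 + 1/3 + 1/3 + 1/1 + 0/1 + 0/1 + 2/3 + 0/3 + 2/4 + 1/2 + 1/3 + 2/2 + 3/4 + 2/4 + 0/3 + 2/2 + 1/2 + 0/3 + 2/3 + 1/3 + 1/2 + 2/2 = 39/2; mean = 39/2 ÷ 37 = 39/74 = 0.527027… → 0.527.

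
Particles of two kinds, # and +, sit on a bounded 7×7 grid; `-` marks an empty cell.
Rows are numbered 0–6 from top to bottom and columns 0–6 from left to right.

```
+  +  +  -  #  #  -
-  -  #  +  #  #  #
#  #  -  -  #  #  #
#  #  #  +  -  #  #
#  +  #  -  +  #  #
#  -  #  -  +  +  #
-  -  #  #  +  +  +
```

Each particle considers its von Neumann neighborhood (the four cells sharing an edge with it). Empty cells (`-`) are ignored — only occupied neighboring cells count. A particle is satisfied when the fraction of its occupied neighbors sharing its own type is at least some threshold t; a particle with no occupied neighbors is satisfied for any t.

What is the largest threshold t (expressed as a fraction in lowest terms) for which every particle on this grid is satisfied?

0/1

Row 0: (0,0)+ 1/1 · (0,1)+ 2/2 · (0,2)+ 1/2 · (0,4)# 2/2 · (0,5)# 2/2
Row 1: (1,2)# 0/2 · (1,3)+ 0/2 · (1,4)# 3/4 · (1,5)# 4/4 · (1,6)# 2/2
Row 2: (2,0)# 2/2 · (2,1)# 2/2 · (2,4)# 2/2 · (2,5)# 4/4 · (2,6)# 3/3
Row 3: (3,0)# 3/3 · (3,1)# 3/4 · (3,2)# 2/3 · (3,3)+ 0/1 · (3,5)# 3/3 · (3,6)# 3/3
Row 4: (4,0)# 2/3 · (4,1)+ 0/3 · (4,2)# 2/3 · (4,4)+ 1/2 · (4,5)# 2/4 · (4,6)# 3/3
Row 5: (5,0)# 1/1 · (5,2)# 2/2 · (5,4)+ 3/3 · (5,5)+ 2/4 · (5,6)# 1/3
Row 6: (6,2)# 2/2 · (6,3)# 1/2 · (6,4)+ 2/3 · (6,5)+ 3/3 · (6,6)+ 1/2
The smallest same-type fraction is 0/2 at (1,2), which reduces to 0/1. Any threshold above that leaves this particle unsatisfied.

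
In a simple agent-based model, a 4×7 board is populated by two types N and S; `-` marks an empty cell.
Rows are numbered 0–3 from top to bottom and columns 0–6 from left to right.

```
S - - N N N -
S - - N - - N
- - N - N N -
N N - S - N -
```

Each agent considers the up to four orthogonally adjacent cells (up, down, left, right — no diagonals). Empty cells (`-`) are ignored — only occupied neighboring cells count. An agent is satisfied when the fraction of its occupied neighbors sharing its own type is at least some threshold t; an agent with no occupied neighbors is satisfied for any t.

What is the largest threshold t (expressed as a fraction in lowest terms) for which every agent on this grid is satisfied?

(0,0)S 1/1
(0,3)N 2/2
(0,4)N 2/2
(0,5)N 1/1
(1,0)S 1/1
(1,3)N 1/1
(1,6)N — no occupied neighbors
(2,2)N — no occupied neighbors
(2,4)N 1/1
(2,5)N 2/2
(3,0)N 1/1
(3,1)N 1/1
(3,3)S — no occupied neighbors
(3,5)N 1/1
The smallest same-type fraction is 1/1 at (0,0), which reduces to 1/1. Any threshold above that leaves this agent unsatisfied.

1/1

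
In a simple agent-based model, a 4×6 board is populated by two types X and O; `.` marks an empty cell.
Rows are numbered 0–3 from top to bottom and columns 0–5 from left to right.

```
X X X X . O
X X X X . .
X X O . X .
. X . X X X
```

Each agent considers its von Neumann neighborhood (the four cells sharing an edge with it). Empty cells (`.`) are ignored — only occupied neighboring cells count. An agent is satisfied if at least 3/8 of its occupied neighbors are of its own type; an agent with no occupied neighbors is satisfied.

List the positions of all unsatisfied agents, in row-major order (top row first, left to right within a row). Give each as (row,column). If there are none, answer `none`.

(2,2)

(0,0)X 2/2 ok
(0,1)X 3/3 ok
(0,2)X 3/3 ok
(0,3)X 2/2 ok
(0,5)O 0/0 ok
(1,0)X 3/3 ok
(1,1)X 4/4 ok
(1,2)X 3/4 ok
(1,3)X 2/2 ok
(2,0)X 2/2 ok
(2,1)X 3/4 ok
(2,2)O 0/2 unhappy
(2,4)X 1/1 ok
(3,1)X 1/1 ok
(3,3)X 1/1 ok
(3,4)X 3/3 ok
(3,5)X 1/1 ok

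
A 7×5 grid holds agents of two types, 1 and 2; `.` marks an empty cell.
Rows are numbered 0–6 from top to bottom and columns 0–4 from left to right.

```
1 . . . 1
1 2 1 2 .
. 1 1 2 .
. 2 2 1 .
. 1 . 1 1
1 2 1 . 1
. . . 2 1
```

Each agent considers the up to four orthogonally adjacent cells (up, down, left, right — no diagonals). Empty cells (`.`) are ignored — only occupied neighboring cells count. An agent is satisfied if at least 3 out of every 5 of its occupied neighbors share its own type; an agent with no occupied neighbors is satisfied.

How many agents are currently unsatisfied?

Row 0: (0,0)1 1/1 ok · (0,4)1 0/0 ok
Row 1: (1,0)1 1/2 unhappy · (1,1)2 0/3 unhappy · (1,2)1 1/3 unhappy · (1,3)2 1/2 unhappy
Row 2: (2,1)1 1/3 unhappy · (2,2)1 2/4 unhappy · (2,3)2 1/3 unhappy
Row 3: (3,1)2 1/3 unhappy · (3,2)2 1/3 unhappy · (3,3)1 1/3 unhappy
Row 4: (4,1)1 0/2 unhappy · (4,3)1 2/2 ok · (4,4)1 2/2 ok
Row 5: (5,0)1 0/1 unhappy · (5,1)2 0/3 unhappy · (5,2)1 0/1 unhappy · (5,4)1 2/2 ok
Row 6: (6,3)2 0/1 unhappy · (6,4)1 1/2 unhappy
Unsatisfied: (1,0), (1,1), (1,2), (1,3), (2,1), (2,2), (2,3), (3,1), (3,2), (3,3), (4,1), (5,0), (5,1), (5,2), (6,3), (6,4) — 16 in total.

16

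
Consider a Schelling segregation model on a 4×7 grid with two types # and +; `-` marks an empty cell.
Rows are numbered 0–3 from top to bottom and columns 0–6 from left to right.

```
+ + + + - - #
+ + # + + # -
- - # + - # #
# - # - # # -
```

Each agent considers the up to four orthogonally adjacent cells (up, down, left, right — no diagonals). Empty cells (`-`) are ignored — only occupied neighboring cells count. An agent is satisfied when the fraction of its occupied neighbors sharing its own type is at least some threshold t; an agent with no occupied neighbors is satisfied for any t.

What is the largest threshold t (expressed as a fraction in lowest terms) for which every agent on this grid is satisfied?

(0,0)+ 2/2
(0,1)+ 3/3
(0,2)+ 2/3
(0,3)+ 2/2
(0,6)# — no occupied neighbors
(1,0)+ 2/2
(1,1)+ 2/3
(1,2)# 1/4
(1,3)+ 3/4
(1,4)+ 1/2
(1,5)# 1/2
(2,2)# 2/3
(2,3)+ 1/2
(2,5)# 3/3
(2,6)# 1/1
(3,0)# — no occupied neighbors
(3,2)# 1/1
(3,4)# 1/1
(3,5)# 2/2
The smallest same-type fraction is 1/4 at (1,2), which reduces to 1/4. Any threshold above that leaves this agent unsatisfied.

1/4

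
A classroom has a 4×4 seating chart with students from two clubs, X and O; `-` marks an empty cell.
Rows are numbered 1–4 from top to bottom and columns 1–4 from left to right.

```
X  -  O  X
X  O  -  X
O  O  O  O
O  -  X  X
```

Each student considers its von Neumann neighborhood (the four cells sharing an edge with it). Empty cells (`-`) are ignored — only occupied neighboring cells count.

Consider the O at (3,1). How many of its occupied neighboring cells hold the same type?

Occupied neighbors of (3,1): (2,1)=X, (4,1)=O, (3,2)=O.
Same type (O): 2 of 3.

2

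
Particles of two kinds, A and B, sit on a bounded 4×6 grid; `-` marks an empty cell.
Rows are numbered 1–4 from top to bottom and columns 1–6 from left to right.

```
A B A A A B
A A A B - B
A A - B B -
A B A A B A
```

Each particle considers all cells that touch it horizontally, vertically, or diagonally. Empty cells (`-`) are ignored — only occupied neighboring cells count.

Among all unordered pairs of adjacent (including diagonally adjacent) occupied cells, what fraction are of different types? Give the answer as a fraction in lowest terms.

Scan each occupied cell's neighbors to the right and below (and the two forward diagonals) so each pair is counted once.
Row 1: A(1,1)–B(1,2)≠ A(1,1)–A(2,1)= A(1,1)–A(2,2)= B(1,2)–A(1,3)≠ B(1,2)–A(2,2)≠ B(1,2)–A(2,3)≠ B(1,2)–A(2,1)≠ A(1,3)–A(1,4)= A(1,3)–A(2,3)= A(1,3)–B(2,4)≠ A(1,3)–A(2,2)= A(1,4)–A(1,5)= A(1,4)–B(2,4)≠ A(1,4)–A(2,3)= A(1,5)–B(1,6)≠ A(1,5)–B(2,6)≠ A(1,5)–B(2,4)≠ B(1,6)–B(2,6)=  → 10/18 unlike.
Row 2: A(2,1)–A(2,2)= A(2,1)–A(3,1)= A(2,1)–A(3,2)= A(2,2)–A(2,3)= A(2,2)–A(3,2)= A(2,2)–A(3,1)= A(2,3)–B(2,4)≠ A(2,3)–B(3,4)≠ A(2,3)–A(3,2)= B(2,4)–B(3,4)= B(2,4)–B(3,5)= B(2,6)–B(3,5)=  → 2/12 unlike.
Row 3: A(3,1)–A(3,2)= A(3,1)–A(4,1)= A(3,1)–B(4,2)≠ A(3,2)–B(4,2)≠ A(3,2)–A(4,3)= A(3,2)–A(4,1)= B(3,4)–B(3,5)= B(3,4)–A(4,4)≠ B(3,4)–B(4,5)= B(3,4)–A(4,3)≠ B(3,5)–B(4,5)= B(3,5)–A(4,6)≠ B(3,5)–A(4,4)≠  → 6/13 unlike.
Row 4: A(4,1)–B(4,2)≠ B(4,2)–A(4,3)≠ A(4,3)–A(4,4)= A(4,4)–B(4,5)≠ B(4,5)–A(4,6)≠  → 4/5 unlike.
Total adjacent occupied pairs: 48; unlike-type pairs: 22.
22/48 reduces to 11/24.

11/24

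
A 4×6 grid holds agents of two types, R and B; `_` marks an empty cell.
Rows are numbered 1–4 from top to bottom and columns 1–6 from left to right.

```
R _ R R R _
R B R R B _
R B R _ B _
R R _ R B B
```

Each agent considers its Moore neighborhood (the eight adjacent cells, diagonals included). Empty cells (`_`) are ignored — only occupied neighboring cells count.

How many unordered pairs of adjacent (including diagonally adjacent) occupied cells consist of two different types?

18

Scan each occupied cell's neighbors to the right and below (and the two forward diagonals) so each pair is counted once.
From row 1: 4 unlike of 12 pairs (running 4/12).
From row 2: 8 unlike of 14 pairs (running 12/26).
From row 3: 5 unlike of 11 pairs (running 17/37).
From row 4: 1 unlike of 3 pairs (running 18/40).
Total adjacent occupied pairs: 40; unlike-type pairs: 18.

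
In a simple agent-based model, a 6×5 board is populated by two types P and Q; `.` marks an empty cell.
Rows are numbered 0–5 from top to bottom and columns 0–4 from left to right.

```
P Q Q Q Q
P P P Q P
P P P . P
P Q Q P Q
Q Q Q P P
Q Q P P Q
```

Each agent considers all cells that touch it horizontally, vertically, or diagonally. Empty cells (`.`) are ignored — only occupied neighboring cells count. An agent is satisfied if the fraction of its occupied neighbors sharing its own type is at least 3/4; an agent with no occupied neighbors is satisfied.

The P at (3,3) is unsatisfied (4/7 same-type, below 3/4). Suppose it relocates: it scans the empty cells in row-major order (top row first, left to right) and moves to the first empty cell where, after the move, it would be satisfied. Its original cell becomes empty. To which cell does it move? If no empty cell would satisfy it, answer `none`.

none

Vacating (3,3). Empty cells in order:
  (2,3): 4/7 same-type → still unsatisfied.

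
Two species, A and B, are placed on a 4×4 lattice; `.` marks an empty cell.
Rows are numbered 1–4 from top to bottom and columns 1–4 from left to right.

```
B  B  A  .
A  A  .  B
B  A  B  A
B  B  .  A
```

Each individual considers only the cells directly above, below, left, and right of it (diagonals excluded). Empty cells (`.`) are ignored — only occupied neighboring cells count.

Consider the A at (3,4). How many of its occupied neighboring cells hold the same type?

Occupied neighbors of (3,4): (2,4)=B, (4,4)=A, (3,3)=B.
Same type (A): 1 of 3.

1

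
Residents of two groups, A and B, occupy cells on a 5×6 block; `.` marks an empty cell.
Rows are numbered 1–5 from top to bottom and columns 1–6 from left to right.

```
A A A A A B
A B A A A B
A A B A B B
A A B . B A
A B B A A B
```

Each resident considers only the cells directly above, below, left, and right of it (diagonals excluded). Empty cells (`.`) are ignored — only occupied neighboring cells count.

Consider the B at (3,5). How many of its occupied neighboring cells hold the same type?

Occupied neighbors of (3,5): (2,5)=A, (4,5)=B, (3,4)=A, (3,6)=B.
Same type (B): 2 of 4.

2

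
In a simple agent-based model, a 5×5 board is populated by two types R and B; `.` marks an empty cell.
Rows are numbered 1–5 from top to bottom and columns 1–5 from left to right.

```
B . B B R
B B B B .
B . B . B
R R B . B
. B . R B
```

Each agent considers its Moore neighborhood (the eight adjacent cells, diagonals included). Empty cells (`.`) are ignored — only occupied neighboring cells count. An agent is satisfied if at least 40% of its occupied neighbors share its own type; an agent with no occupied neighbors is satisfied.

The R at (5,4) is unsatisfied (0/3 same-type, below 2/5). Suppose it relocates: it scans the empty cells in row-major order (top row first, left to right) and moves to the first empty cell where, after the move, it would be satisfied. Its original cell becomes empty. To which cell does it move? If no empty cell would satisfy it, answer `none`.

Vacating (5,4). Empty cells in order:
  (1,2): 0/5 same-type → still unsatisfied.
  (2,5): 1/4 same-type → still unsatisfied.
  (3,2): 2/8 same-type → still unsatisfied.
  (3,4): 0/6 same-type → still unsatisfied.
  (4,4): 0/5 same-type → still unsatisfied.
  (5,1): 2/3 same-type → satisfied — stop here.

(5,1)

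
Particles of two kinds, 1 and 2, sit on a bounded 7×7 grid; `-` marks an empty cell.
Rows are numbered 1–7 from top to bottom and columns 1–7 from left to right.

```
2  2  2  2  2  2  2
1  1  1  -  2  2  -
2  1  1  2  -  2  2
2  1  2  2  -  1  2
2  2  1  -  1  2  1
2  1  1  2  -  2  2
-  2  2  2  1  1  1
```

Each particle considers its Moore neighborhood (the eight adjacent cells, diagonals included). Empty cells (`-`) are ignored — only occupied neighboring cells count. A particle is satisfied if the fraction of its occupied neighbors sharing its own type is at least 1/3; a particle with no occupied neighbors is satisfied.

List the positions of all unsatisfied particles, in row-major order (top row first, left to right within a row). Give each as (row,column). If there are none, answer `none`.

(3,1), (5,5), (5,7), (6,2), (6,3), (6,6), (7,5)

(1,1)2 1/3 satisfied
(1,2)2 2/5 satisfied
(1,3)2 2/4 satisfied
(1,4)2 3/4 satisfied
(1,5)2 4/4 satisfied
(1,6)2 4/4 satisfied
(1,7)2 2/2 satisfied
(2,1)1 2/5 satisfied
(2,2)1 4/8 satisfied
(2,3)1 3/7 satisfied
(2,5)2 6/6 satisfied
(2,6)2 6/6 satisfied
(3,1)2 1/5 not
(3,2)1 5/8 satisfied
(3,3)1 4/7 satisfied
(3,4)2 3/5 satisfied
(3,6)2 4/5 satisfied
(3,7)2 3/4 satisfied
(4,1)2 3/5 satisfied
(4,2)1 3/8 satisfied
(4,3)2 3/7 satisfied
(4,4)2 2/5 satisfied
(4,6)1 2/6 satisfied
(4,7)2 3/5 satisfied
(5,1)2 3/5 satisfied
(5,2)2 4/8 satisfied
(5,3)1 3/7 satisfied
(5,5)1 1/5 not
(5,6)2 3/6 satisfied
(5,7)1 1/5 not
(6,1)2 3/4 satisfied
(6,2)1 2/7 not
(6,3)1 2/7 not
(6,4)2 2/6 satisfied
(6,6)2 2/7 not
(6,7)2 2/5 satisfied
(7,2)2 2/4 satisfied
(7,3)2 3/5 satisfied
(7,4)2 2/4 satisfied
(7,5)1 1/4 not
(7,6)1 2/4 satisfied
(7,7)1 1/3 satisfied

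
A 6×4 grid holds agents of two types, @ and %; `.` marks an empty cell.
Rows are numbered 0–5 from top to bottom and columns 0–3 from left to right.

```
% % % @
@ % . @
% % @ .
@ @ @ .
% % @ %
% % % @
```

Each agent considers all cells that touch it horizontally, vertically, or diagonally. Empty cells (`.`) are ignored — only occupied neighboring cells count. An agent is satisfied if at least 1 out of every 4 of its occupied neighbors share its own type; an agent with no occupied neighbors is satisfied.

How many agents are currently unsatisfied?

(0,0)% 2/3 ✓
(0,1)% 3/4 ✓
(0,2)% 2/4 ✓
(0,3)@ 1/2 ✓
(1,0)@ 0/5 ✗
(1,1)% 5/7 ✓
(1,3)@ 2/3 ✓
(2,0)% 2/5 ✓
(2,1)% 2/7 ✓
(2,2)@ 3/5 ✓
(3,0)@ 1/5 ✗
(3,1)@ 4/8 ✓
(3,2)@ 3/6 ✓
(4,0)% 3/5 ✓
(4,1)% 4/8 ✓
(4,2)@ 3/7 ✓
(4,3)% 1/4 ✓
(5,0)% 3/3 ✓
(5,1)% 4/5 ✓
(5,2)% 3/5 ✓
(5,3)@ 1/3 ✓
Unsatisfied: (1,0), (3,0) — 2 in total.

2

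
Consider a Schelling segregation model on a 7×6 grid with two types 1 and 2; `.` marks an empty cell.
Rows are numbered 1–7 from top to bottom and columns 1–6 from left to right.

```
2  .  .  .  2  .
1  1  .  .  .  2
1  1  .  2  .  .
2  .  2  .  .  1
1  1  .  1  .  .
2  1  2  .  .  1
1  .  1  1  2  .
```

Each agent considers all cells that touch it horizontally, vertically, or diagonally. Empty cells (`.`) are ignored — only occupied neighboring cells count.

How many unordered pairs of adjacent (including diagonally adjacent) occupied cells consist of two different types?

Scan each occupied cell's neighbors to the right and below (and the two forward diagonals) so each pair is counted once.
From row 1: 2 unlike of 3 pairs (running 2/3).
From row 2: 0 unlike of 5 pairs (running 2/8).
From row 3: 3 unlike of 5 pairs (running 5/13).
From row 4: 4 unlike of 4 pairs (running 9/17).
From row 5: 4 unlike of 7 pairs (running 13/24).
From row 6: 6 unlike of 8 pairs (running 19/32).
From row 7: 1 unlike of 2 pairs (running 20/34).
Total adjacent occupied pairs: 34; unlike-type pairs: 20.

20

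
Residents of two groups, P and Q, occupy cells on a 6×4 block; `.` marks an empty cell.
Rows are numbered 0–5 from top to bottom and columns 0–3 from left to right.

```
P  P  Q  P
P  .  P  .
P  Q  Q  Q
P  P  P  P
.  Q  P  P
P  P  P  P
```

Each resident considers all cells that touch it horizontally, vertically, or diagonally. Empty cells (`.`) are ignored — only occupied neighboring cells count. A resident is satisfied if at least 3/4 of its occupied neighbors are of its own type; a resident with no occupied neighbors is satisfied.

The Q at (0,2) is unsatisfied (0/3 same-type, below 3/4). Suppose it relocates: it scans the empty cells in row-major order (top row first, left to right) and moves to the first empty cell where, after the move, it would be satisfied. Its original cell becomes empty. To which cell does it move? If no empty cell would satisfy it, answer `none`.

Vacating (0,2). Empty cells in order:
  (1,1): 2/7 same-type → still unsatisfied.
  (1,3): 2/4 same-type → still unsatisfied.
  (4,0): 1/5 same-type → still unsatisfied.

none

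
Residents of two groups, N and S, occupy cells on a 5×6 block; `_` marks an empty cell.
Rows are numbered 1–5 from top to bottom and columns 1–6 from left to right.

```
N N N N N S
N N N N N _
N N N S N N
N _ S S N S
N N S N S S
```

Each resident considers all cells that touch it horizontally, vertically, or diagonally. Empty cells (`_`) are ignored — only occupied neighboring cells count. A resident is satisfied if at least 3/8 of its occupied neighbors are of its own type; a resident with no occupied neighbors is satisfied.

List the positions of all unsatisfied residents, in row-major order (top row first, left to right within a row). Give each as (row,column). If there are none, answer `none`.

(1,6), (3,4), (5,4)

Row 1: (1,1)N 3/3 ✓ · (1,2)N 5/5 ✓ · (1,3)N 5/5 ✓ · (1,4)N 5/5 ✓ · (1,5)N 3/4 ✓ · (1,6)S 0/2 ✗
Row 2: (2,1)N 5/5 ✓ · (2,2)N 8/8 ✓ · (2,3)N 7/8 ✓ · (2,4)N 7/8 ✓ · (2,5)N 5/7 ✓
Row 3: (3,1)N 4/4 ✓ · (3,2)N 6/7 ✓ · (3,3)N 4/7 ✓ · (3,4)S 2/8 ✗ · (3,5)N 4/7 ✓ · (3,6)N 3/4 ✓
Row 4: (4,1)N 4/4 ✓ · (4,3)S 3/7 ✓ · (4,4)S 4/8 ✓ · (4,5)N 3/8 ✓ · (4,6)S 2/5 ✓
Row 5: (5,1)N 2/2 ✓ · (5,2)N 2/4 ✓ · (5,3)S 2/4 ✓ · (5,4)N 1/5 ✗ · (5,5)S 3/5 ✓ · (5,6)S 2/3 ✓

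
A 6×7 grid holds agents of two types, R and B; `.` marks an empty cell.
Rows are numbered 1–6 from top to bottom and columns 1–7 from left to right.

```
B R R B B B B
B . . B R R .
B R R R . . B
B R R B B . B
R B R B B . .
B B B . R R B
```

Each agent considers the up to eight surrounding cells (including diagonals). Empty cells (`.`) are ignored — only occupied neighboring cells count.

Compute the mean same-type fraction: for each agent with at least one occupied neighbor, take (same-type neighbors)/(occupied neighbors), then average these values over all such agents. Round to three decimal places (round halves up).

0.484

Row 1: (1,1)B 1/2 · (1,2)R 1/3 · (1,3)R 1/3 · (1,4)B 2/4 · (1,5)B 3/5 · (1,6)B 2/4 · (1,7)B 1/2
Row 2: (2,1)B 2/4 · (2,4)B 2/6 · (2,5)R 2/6 · (2,6)R 1/5
Row 3: (3,1)B 2/4 · (3,2)R 3/6 · (3,3)R 4/6 · (3,4)R 3/6 · (3,7)B 1/2
Row 4: (4,1)B 2/5 · (4,2)R 5/8 · (4,3)R 5/8 · (4,4)B 3/7 · (4,5)B 3/4 · (4,7)B 1/1
Row 5: (5,1)R 1/5 · (5,2)B 4/8 · (5,3)R 2/7 · (5,4)B 4/7 · (5,5)B 3/5
Row 6: (6,1)B 2/3 · (6,2)B 3/5 · (6,3)B 3/4 · (6,5)R 1/3 · (6,6)R 1/3 · (6,7)B 0/1
Sum over 33 agents: 1/2 + 1/3 + 1/3 + 2/4 + 3/5 + 2/4 + 1/2 + 2/4 + 2/6 + 2/6 + 1/5 + 2/4 + 3/6 + 4/6 + 3/6 + 1/2 + 2/5 + 5/8 + 5/8 + 3/7 + 3/4 + 1/1 + 1/5 + 4/8 + 2/7 + 4/7 + 3/5 + 2/3 + 3/5 + 3/4 + 1/3 + 1/3 + 0/1 = 6707/420; mean = 6707/420 ÷ 33 = 6707/13860 = 0.483910… → 0.484.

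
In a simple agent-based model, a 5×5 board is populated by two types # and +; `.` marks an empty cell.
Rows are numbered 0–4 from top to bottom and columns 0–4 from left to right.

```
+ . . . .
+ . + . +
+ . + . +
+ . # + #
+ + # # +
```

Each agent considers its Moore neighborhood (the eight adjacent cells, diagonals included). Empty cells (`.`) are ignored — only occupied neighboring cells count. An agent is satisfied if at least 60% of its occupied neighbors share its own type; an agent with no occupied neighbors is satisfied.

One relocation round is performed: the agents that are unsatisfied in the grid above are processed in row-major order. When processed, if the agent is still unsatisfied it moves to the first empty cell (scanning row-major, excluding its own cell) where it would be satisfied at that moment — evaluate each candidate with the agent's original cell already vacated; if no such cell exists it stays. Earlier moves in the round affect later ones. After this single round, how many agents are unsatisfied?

3

Initially unsatisfied (in order): (3,2), (3,3), (3,4), (4,1), (4,2), (4,4).
  (3,2): no empty cell satisfies it; stays.
  (3,3) → (0,1).
  (3,4): no empty cell satisfies it; stays.
  (4,1) → (0,2).
  (4,2): now satisfied by earlier moves; stays.
  (4,4) → (0,3).
Resulting grid:
+ + + + .
+ . + . +
+ . + . +
+ . # . #
+ . # # .
Unsatisfied now: (2,2), (2,4), (3,4).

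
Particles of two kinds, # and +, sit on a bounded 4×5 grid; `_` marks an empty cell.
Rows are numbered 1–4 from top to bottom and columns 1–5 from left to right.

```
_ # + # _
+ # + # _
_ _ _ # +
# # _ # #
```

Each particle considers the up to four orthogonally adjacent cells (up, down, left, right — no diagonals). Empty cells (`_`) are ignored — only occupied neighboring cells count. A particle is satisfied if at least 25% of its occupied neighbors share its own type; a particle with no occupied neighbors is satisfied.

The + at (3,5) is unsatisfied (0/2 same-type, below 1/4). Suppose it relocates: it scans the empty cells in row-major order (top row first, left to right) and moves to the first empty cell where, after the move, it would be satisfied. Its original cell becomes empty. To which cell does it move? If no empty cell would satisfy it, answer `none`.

Vacating (3,5). Empty cells in order:
  (1,1): 1/2 same-type → satisfied — stop here.

(1,1)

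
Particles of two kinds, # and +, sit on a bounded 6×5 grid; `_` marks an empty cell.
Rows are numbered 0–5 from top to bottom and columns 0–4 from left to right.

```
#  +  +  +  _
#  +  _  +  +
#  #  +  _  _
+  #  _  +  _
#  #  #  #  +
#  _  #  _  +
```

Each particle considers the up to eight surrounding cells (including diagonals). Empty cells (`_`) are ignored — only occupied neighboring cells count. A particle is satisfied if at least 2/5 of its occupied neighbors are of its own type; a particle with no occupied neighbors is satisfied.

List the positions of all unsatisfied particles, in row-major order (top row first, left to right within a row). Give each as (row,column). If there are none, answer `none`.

(0,0)# 1/3 unhappy
(0,1)+ 2/4 ok
(0,2)+ 4/4 ok
(0,3)+ 3/3 ok
(1,0)# 3/5 ok
(1,1)+ 3/7 ok
(1,3)+ 4/4 ok
(1,4)+ 2/2 ok
(2,0)# 3/5 ok
(2,1)# 3/6 ok
(2,2)+ 3/5 ok
(3,0)+ 0/5 unhappy
(3,1)# 5/7 ok
(3,3)+ 2/4 ok
(4,0)# 3/4 ok
(4,1)# 5/6 ok
(4,2)# 4/5 ok
(4,3)# 2/5 ok
(4,4)+ 2/3 ok
(5,0)# 2/2 ok
(5,2)# 3/3 ok
(5,4)+ 1/2 ok

(0,0), (3,0)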